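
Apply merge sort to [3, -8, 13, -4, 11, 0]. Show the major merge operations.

Divide and conquer:
  Merge [-8] + [13] -> [-8, 13]
  Merge [3] + [-8, 13] -> [-8, 3, 13]
  Merge [11] + [0] -> [0, 11]
  Merge [-4] + [0, 11] -> [-4, 0, 11]
  Merge [-8, 3, 13] + [-4, 0, 11] -> [-8, -4, 0, 3, 11, 13]


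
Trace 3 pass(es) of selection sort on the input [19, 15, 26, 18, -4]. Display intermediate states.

Pass 1: Select minimum -4 at index 4, swap -> [-4, 15, 26, 18, 19]
Pass 2: Select minimum 15 at index 1, swap -> [-4, 15, 26, 18, 19]
Pass 3: Select minimum 18 at index 3, swap -> [-4, 15, 18, 26, 19]


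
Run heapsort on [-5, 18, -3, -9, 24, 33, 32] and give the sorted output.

Build heap: [33, 24, 32, -9, 18, -3, -5]
Extract 33: [32, 24, -3, -9, 18, -5, 33]
Extract 32: [24, 18, -3, -9, -5, 32, 33]
Extract 24: [18, -5, -3, -9, 24, 32, 33]
Extract 18: [-3, -5, -9, 18, 24, 32, 33]
Extract -3: [-5, -9, -3, 18, 24, 32, 33]
Extract -5: [-9, -5, -3, 18, 24, 32, 33]


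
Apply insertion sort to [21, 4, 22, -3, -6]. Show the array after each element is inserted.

First element 21 is already 'sorted'
Insert 4: shifted 1 elements -> [4, 21, 22, -3, -6]
Insert 22: shifted 0 elements -> [4, 21, 22, -3, -6]
Insert -3: shifted 3 elements -> [-3, 4, 21, 22, -6]
Insert -6: shifted 4 elements -> [-6, -3, 4, 21, 22]


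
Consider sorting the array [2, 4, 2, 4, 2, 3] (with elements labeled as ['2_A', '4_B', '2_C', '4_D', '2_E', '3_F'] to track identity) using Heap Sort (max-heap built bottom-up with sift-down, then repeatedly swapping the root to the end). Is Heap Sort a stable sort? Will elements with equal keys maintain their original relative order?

Trace Heap Sort on the labeled array (the key is the number; the letter only tracks identity):
  Build max-heap: [4_B, 4_D, 3_F, 2_A, 2_E, 2_C]
  Swap root 4_B to index 5, re-heapify first 5 -> [4_D, 2_C, 3_F, 2_A, 2_E, 4_B]
  Swap root 4_D to index 4, re-heapify first 4 -> [3_F, 2_C, 2_E, 2_A, 4_D, 4_B]
  Swap root 3_F to index 3, re-heapify first 3 -> [2_A, 2_C, 2_E, 3_F, 4_D, 4_B]
  Swap root 2_A to index 2, re-heapify first 2 -> [2_E, 2_C, 2_A, 3_F, 4_D, 4_B]
  Swap root 2_E to index 1, re-heapify first 1 -> [2_C, 2_E, 2_A, 3_F, 4_D, 4_B]
Final order: [2_C, 2_E, 2_A, 3_F, 4_D, 4_B]
Equal keys:
  value 2: originally 2_A, 2_C, 2_E; after sorting 2_C, 2_E, 2_A -> order changed
  value 4: originally 4_B, 4_D; after sorting 4_D, 4_B -> order changed
Equal keys were reordered, so Heap Sort is not stable: heap construction and root-to-end swaps move elements without regard to the original order of equal keys. (One such input is enough; an unstable sort may happen to preserve order on other inputs, but it gives no guarantee.)
Answer: Not stable


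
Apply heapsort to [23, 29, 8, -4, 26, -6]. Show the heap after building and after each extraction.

Build heap: [29, 26, 8, -4, 23, -6]
Extract 29: [26, 23, 8, -4, -6, 29]
Extract 26: [23, -4, 8, -6, 26, 29]
Extract 23: [8, -4, -6, 23, 26, 29]
Extract 8: [-4, -6, 8, 23, 26, 29]
Extract -4: [-6, -4, 8, 23, 26, 29]


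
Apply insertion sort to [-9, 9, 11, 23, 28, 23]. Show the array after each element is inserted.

First element -9 is already 'sorted'
Insert 9: shifted 0 elements -> [-9, 9, 11, 23, 28, 23]
Insert 11: shifted 0 elements -> [-9, 9, 11, 23, 28, 23]
Insert 23: shifted 0 elements -> [-9, 9, 11, 23, 28, 23]
Insert 28: shifted 0 elements -> [-9, 9, 11, 23, 28, 23]
Insert 23: shifted 1 elements -> [-9, 9, 11, 23, 23, 28]


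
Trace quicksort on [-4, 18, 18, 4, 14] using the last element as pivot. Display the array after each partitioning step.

Partition 1: pivot=14 at index 2 -> [-4, 4, 14, 18, 18]
Partition 2: pivot=4 at index 1 -> [-4, 4, 14, 18, 18]
Partition 3: pivot=18 at index 4 -> [-4, 4, 14, 18, 18]


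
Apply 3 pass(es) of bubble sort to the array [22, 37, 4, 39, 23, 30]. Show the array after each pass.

After pass 1: [22, 4, 37, 23, 30, 39] (3 swaps)
After pass 2: [4, 22, 23, 30, 37, 39] (3 swaps)
After pass 3: [4, 22, 23, 30, 37, 39] (0 swaps)
Total swaps: 6


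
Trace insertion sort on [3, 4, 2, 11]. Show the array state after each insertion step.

First element 3 is already 'sorted'
Insert 4: shifted 0 elements -> [3, 4, 2, 11]
Insert 2: shifted 2 elements -> [2, 3, 4, 11]
Insert 11: shifted 0 elements -> [2, 3, 4, 11]


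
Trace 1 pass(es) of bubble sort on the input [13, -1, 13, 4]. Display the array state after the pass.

After pass 1: [-1, 13, 4, 13] (2 swaps)
Total swaps: 2


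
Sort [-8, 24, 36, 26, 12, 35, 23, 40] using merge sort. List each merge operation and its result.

Divide and conquer:
  Merge [-8] + [24] -> [-8, 24]
  Merge [36] + [26] -> [26, 36]
  Merge [-8, 24] + [26, 36] -> [-8, 24, 26, 36]
  Merge [12] + [35] -> [12, 35]
  Merge [23] + [40] -> [23, 40]
  Merge [12, 35] + [23, 40] -> [12, 23, 35, 40]
  Merge [-8, 24, 26, 36] + [12, 23, 35, 40] -> [-8, 12, 23, 24, 26, 35, 36, 40]


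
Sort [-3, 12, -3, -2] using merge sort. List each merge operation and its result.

Divide and conquer:
  Merge [-3] + [12] -> [-3, 12]
  Merge [-3] + [-2] -> [-3, -2]
  Merge [-3, 12] + [-3, -2] -> [-3, -3, -2, 12]


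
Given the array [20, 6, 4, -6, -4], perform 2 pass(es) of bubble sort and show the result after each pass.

After pass 1: [6, 4, -6, -4, 20] (4 swaps)
After pass 2: [4, -6, -4, 6, 20] (3 swaps)
Total swaps: 7


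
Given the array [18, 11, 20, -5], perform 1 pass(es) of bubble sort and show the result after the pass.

After pass 1: [11, 18, -5, 20] (2 swaps)
Total swaps: 2


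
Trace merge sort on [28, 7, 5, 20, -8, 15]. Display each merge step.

Divide and conquer:
  Merge [7] + [5] -> [5, 7]
  Merge [28] + [5, 7] -> [5, 7, 28]
  Merge [-8] + [15] -> [-8, 15]
  Merge [20] + [-8, 15] -> [-8, 15, 20]
  Merge [5, 7, 28] + [-8, 15, 20] -> [-8, 5, 7, 15, 20, 28]


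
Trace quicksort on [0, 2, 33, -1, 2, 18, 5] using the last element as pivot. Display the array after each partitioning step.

Partition 1: pivot=5 at index 4 -> [0, 2, -1, 2, 5, 18, 33]
Partition 2: pivot=2 at index 3 -> [0, 2, -1, 2, 5, 18, 33]
Partition 3: pivot=-1 at index 0 -> [-1, 2, 0, 2, 5, 18, 33]
Partition 4: pivot=0 at index 1 -> [-1, 0, 2, 2, 5, 18, 33]
Partition 5: pivot=33 at index 6 -> [-1, 0, 2, 2, 5, 18, 33]


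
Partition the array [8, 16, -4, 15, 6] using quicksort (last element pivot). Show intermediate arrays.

Partition 1: pivot=6 at index 1 -> [-4, 6, 8, 15, 16]
Partition 2: pivot=16 at index 4 -> [-4, 6, 8, 15, 16]
Partition 3: pivot=15 at index 3 -> [-4, 6, 8, 15, 16]


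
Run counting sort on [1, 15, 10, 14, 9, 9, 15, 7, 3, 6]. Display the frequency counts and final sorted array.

Count array: [0, 1, 0, 1, 0, 0, 1, 1, 0, 2, 1, 0, 0, 0, 1, 2]
(count[i] = number of elements equal to i)
Cumulative count: [0, 1, 1, 2, 2, 2, 3, 4, 4, 6, 7, 7, 7, 7, 8, 10]
Sorted: [1, 3, 6, 7, 9, 9, 10, 14, 15, 15]


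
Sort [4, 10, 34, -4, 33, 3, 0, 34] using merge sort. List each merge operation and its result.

Divide and conquer:
  Merge [4] + [10] -> [4, 10]
  Merge [34] + [-4] -> [-4, 34]
  Merge [4, 10] + [-4, 34] -> [-4, 4, 10, 34]
  Merge [33] + [3] -> [3, 33]
  Merge [0] + [34] -> [0, 34]
  Merge [3, 33] + [0, 34] -> [0, 3, 33, 34]
  Merge [-4, 4, 10, 34] + [0, 3, 33, 34] -> [-4, 0, 3, 4, 10, 33, 34, 34]


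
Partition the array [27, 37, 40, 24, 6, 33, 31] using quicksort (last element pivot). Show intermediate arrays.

Partition 1: pivot=31 at index 3 -> [27, 24, 6, 31, 40, 33, 37]
Partition 2: pivot=6 at index 0 -> [6, 24, 27, 31, 40, 33, 37]
Partition 3: pivot=27 at index 2 -> [6, 24, 27, 31, 40, 33, 37]
Partition 4: pivot=37 at index 5 -> [6, 24, 27, 31, 33, 37, 40]


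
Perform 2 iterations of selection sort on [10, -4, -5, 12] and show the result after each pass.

Pass 1: Select minimum -5 at index 2, swap -> [-5, -4, 10, 12]
Pass 2: Select minimum -4 at index 1, swap -> [-5, -4, 10, 12]


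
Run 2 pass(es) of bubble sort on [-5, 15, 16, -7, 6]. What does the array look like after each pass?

After pass 1: [-5, 15, -7, 6, 16] (2 swaps)
After pass 2: [-5, -7, 6, 15, 16] (2 swaps)
Total swaps: 4


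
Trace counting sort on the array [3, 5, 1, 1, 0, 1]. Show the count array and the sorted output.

Count array: [1, 3, 0, 1, 0, 1]
(count[i] = number of elements equal to i)
Cumulative count: [1, 4, 4, 5, 5, 6]
Sorted: [0, 1, 1, 1, 3, 5]


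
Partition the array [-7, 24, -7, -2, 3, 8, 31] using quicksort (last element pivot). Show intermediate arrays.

Partition 1: pivot=31 at index 6 -> [-7, 24, -7, -2, 3, 8, 31]
Partition 2: pivot=8 at index 4 -> [-7, -7, -2, 3, 8, 24, 31]
Partition 3: pivot=3 at index 3 -> [-7, -7, -2, 3, 8, 24, 31]
Partition 4: pivot=-2 at index 2 -> [-7, -7, -2, 3, 8, 24, 31]
Partition 5: pivot=-7 at index 1 -> [-7, -7, -2, 3, 8, 24, 31]


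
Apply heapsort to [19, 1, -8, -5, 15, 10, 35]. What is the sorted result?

Build heap: [35, 15, 19, -5, 1, 10, -8]
Extract 35: [19, 15, 10, -5, 1, -8, 35]
Extract 19: [15, 1, 10, -5, -8, 19, 35]
Extract 15: [10, 1, -8, -5, 15, 19, 35]
Extract 10: [1, -5, -8, 10, 15, 19, 35]
Extract 1: [-5, -8, 1, 10, 15, 19, 35]
Extract -5: [-8, -5, 1, 10, 15, 19, 35]


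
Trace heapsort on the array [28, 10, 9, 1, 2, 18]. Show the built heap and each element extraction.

Build heap: [28, 10, 18, 1, 2, 9]
Extract 28: [18, 10, 9, 1, 2, 28]
Extract 18: [10, 2, 9, 1, 18, 28]
Extract 10: [9, 2, 1, 10, 18, 28]
Extract 9: [2, 1, 9, 10, 18, 28]
Extract 2: [1, 2, 9, 10, 18, 28]


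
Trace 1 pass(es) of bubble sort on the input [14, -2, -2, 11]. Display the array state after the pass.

After pass 1: [-2, -2, 11, 14] (3 swaps)
Total swaps: 3


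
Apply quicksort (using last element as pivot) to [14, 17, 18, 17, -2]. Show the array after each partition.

Partition 1: pivot=-2 at index 0 -> [-2, 17, 18, 17, 14]
Partition 2: pivot=14 at index 1 -> [-2, 14, 18, 17, 17]
Partition 3: pivot=17 at index 3 -> [-2, 14, 17, 17, 18]


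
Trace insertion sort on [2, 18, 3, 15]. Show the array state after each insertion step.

First element 2 is already 'sorted'
Insert 18: shifted 0 elements -> [2, 18, 3, 15]
Insert 3: shifted 1 elements -> [2, 3, 18, 15]
Insert 15: shifted 1 elements -> [2, 3, 15, 18]


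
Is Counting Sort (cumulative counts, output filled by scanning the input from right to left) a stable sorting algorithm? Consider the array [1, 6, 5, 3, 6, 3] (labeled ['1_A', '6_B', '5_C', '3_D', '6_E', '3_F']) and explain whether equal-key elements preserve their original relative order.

Trace Counting Sort on the labeled array (the key is the number; the letter only tracks identity):
  Counts for values 0..6: [0, 1, 0, 2, 0, 1, 2]
  Cumulative counts: [0, 1, 1, 3, 3, 4, 6]
  Scan right to left: place 3_F at output index 2
  Scan right to left: place 6_E at output index 5
  Scan right to left: place 3_D at output index 1
  Scan right to left: place 5_C at output index 3
  Scan right to left: place 6_B at output index 4
  Scan right to left: place 1_A at output index 0
  Output: [1_A, 3_D, 3_F, 5_C, 6_B, 6_E]
Equal keys:
  value 3: originally 3_D, 3_F; after sorting 3_D, 3_F -> order preserved
  value 6: originally 6_B, 6_E; after sorting 6_B, 6_E -> order preserved
All equal keys kept their original relative order. Counting Sort is stable: scanning the input right to left with decreasing cumulative counts places later duplicates at later output positions.
Answer: Stable


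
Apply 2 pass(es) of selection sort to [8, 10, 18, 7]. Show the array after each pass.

Pass 1: Select minimum 7 at index 3, swap -> [7, 10, 18, 8]
Pass 2: Select minimum 8 at index 3, swap -> [7, 8, 18, 10]


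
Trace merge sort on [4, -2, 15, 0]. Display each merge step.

Divide and conquer:
  Merge [4] + [-2] -> [-2, 4]
  Merge [15] + [0] -> [0, 15]
  Merge [-2, 4] + [0, 15] -> [-2, 0, 4, 15]


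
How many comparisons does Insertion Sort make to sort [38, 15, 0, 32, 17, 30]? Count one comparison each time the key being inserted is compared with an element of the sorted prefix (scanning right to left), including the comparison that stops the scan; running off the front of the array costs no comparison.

Insert 15: 38 > 15 (shift), reached front = 1 comparison(s) -> [15, 38, 0, 32, 17, 30]
Insert 0: 38 > 0 (shift), 15 > 0 (shift), reached front = 2 comparison(s) -> [0, 15, 38, 32, 17, 30]
Insert 32: 38 > 32 (shift), 15 <= 32 (stop) = 2 comparison(s) -> [0, 15, 32, 38, 17, 30]
Insert 17: 38 > 17 (shift), 32 > 17 (shift), 15 <= 17 (stop) = 3 comparison(s) -> [0, 15, 17, 32, 38, 30]
Insert 30: 38 > 30 (shift), 32 > 30 (shift), 17 <= 30 (stop) = 3 comparison(s) -> [0, 15, 17, 30, 32, 38]
Total comparisons: 1 + 2 + 2 + 3 + 3 = 11


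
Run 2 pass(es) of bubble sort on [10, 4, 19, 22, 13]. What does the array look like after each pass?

After pass 1: [4, 10, 19, 13, 22] (2 swaps)
After pass 2: [4, 10, 13, 19, 22] (1 swaps)
Total swaps: 3


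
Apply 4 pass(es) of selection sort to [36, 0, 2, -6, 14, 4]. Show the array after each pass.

Pass 1: Select minimum -6 at index 3, swap -> [-6, 0, 2, 36, 14, 4]
Pass 2: Select minimum 0 at index 1, swap -> [-6, 0, 2, 36, 14, 4]
Pass 3: Select minimum 2 at index 2, swap -> [-6, 0, 2, 36, 14, 4]
Pass 4: Select minimum 4 at index 5, swap -> [-6, 0, 2, 4, 14, 36]


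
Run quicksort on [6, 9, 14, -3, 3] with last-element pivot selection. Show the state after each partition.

Partition 1: pivot=3 at index 1 -> [-3, 3, 14, 6, 9]
Partition 2: pivot=9 at index 3 -> [-3, 3, 6, 9, 14]


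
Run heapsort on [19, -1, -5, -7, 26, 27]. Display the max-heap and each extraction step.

Build heap: [27, 26, 19, -7, -1, -5]
Extract 27: [26, -1, 19, -7, -5, 27]
Extract 26: [19, -1, -5, -7, 26, 27]
Extract 19: [-1, -7, -5, 19, 26, 27]
Extract -1: [-5, -7, -1, 19, 26, 27]
Extract -5: [-7, -5, -1, 19, 26, 27]


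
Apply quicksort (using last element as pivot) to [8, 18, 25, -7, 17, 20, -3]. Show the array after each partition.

Partition 1: pivot=-3 at index 1 -> [-7, -3, 25, 8, 17, 20, 18]
Partition 2: pivot=18 at index 4 -> [-7, -3, 8, 17, 18, 20, 25]
Partition 3: pivot=17 at index 3 -> [-7, -3, 8, 17, 18, 20, 25]
Partition 4: pivot=25 at index 6 -> [-7, -3, 8, 17, 18, 20, 25]


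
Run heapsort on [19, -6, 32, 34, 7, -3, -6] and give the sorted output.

Build heap: [34, 19, 32, -6, 7, -3, -6]
Extract 34: [32, 19, -3, -6, 7, -6, 34]
Extract 32: [19, 7, -3, -6, -6, 32, 34]
Extract 19: [7, -6, -3, -6, 19, 32, 34]
Extract 7: [-3, -6, -6, 7, 19, 32, 34]
Extract -3: [-6, -6, -3, 7, 19, 32, 34]
Extract -6: [-6, -6, -3, 7, 19, 32, 34]


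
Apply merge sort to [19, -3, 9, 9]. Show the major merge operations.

Divide and conquer:
  Merge [19] + [-3] -> [-3, 19]
  Merge [9] + [9] -> [9, 9]
  Merge [-3, 19] + [9, 9] -> [-3, 9, 9, 19]


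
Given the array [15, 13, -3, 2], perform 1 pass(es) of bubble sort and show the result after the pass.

After pass 1: [13, -3, 2, 15] (3 swaps)
Total swaps: 3


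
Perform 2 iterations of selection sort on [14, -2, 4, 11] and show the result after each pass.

Pass 1: Select minimum -2 at index 1, swap -> [-2, 14, 4, 11]
Pass 2: Select minimum 4 at index 2, swap -> [-2, 4, 14, 11]


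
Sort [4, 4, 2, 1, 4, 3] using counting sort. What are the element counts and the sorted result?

Count array: [0, 1, 1, 1, 3]
(count[i] = number of elements equal to i)
Cumulative count: [0, 1, 2, 3, 6]
Sorted: [1, 2, 3, 4, 4, 4]


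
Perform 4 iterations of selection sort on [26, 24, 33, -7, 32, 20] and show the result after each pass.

Pass 1: Select minimum -7 at index 3, swap -> [-7, 24, 33, 26, 32, 20]
Pass 2: Select minimum 20 at index 5, swap -> [-7, 20, 33, 26, 32, 24]
Pass 3: Select minimum 24 at index 5, swap -> [-7, 20, 24, 26, 32, 33]
Pass 4: Select minimum 26 at index 3, swap -> [-7, 20, 24, 26, 32, 33]


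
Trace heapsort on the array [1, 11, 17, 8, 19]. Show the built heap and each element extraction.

Build heap: [19, 11, 17, 8, 1]
Extract 19: [17, 11, 1, 8, 19]
Extract 17: [11, 8, 1, 17, 19]
Extract 11: [8, 1, 11, 17, 19]
Extract 8: [1, 8, 11, 17, 19]


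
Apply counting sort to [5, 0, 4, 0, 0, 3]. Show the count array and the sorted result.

Count array: [3, 0, 0, 1, 1, 1]
(count[i] = number of elements equal to i)
Cumulative count: [3, 3, 3, 4, 5, 6]
Sorted: [0, 0, 0, 3, 4, 5]


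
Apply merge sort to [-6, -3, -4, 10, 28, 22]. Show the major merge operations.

Divide and conquer:
  Merge [-3] + [-4] -> [-4, -3]
  Merge [-6] + [-4, -3] -> [-6, -4, -3]
  Merge [28] + [22] -> [22, 28]
  Merge [10] + [22, 28] -> [10, 22, 28]
  Merge [-6, -4, -3] + [10, 22, 28] -> [-6, -4, -3, 10, 22, 28]


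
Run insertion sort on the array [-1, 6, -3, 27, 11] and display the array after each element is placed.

First element -1 is already 'sorted'
Insert 6: shifted 0 elements -> [-1, 6, -3, 27, 11]
Insert -3: shifted 2 elements -> [-3, -1, 6, 27, 11]
Insert 27: shifted 0 elements -> [-3, -1, 6, 27, 11]
Insert 11: shifted 1 elements -> [-3, -1, 6, 11, 27]


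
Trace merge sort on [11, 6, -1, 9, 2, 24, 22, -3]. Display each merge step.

Divide and conquer:
  Merge [11] + [6] -> [6, 11]
  Merge [-1] + [9] -> [-1, 9]
  Merge [6, 11] + [-1, 9] -> [-1, 6, 9, 11]
  Merge [2] + [24] -> [2, 24]
  Merge [22] + [-3] -> [-3, 22]
  Merge [2, 24] + [-3, 22] -> [-3, 2, 22, 24]
  Merge [-1, 6, 9, 11] + [-3, 2, 22, 24] -> [-3, -1, 2, 6, 9, 11, 22, 24]


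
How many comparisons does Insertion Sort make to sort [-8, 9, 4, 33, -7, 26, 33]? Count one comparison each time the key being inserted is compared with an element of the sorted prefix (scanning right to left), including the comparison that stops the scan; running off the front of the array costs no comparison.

Insert 9: -8 <= 9 (stop) = 1 comparison(s) -> [-8, 9, 4, 33, -7, 26, 33]
Insert 4: 9 > 4 (shift), -8 <= 4 (stop) = 2 comparison(s) -> [-8, 4, 9, 33, -7, 26, 33]
Insert 33: 9 <= 33 (stop) = 1 comparison(s) -> [-8, 4, 9, 33, -7, 26, 33]
Insert -7: 33 > -7 (shift), 9 > -7 (shift), 4 > -7 (shift), -8 <= -7 (stop) = 4 comparison(s) -> [-8, -7, 4, 9, 33, 26, 33]
Insert 26: 33 > 26 (shift), 9 <= 26 (stop) = 2 comparison(s) -> [-8, -7, 4, 9, 26, 33, 33]
Insert 33: 33 <= 33 (stop) = 1 comparison(s) -> [-8, -7, 4, 9, 26, 33, 33]
Total comparisons: 1 + 2 + 1 + 4 + 2 + 1 = 11


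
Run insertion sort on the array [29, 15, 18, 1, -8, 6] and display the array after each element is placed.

First element 29 is already 'sorted'
Insert 15: shifted 1 elements -> [15, 29, 18, 1, -8, 6]
Insert 18: shifted 1 elements -> [15, 18, 29, 1, -8, 6]
Insert 1: shifted 3 elements -> [1, 15, 18, 29, -8, 6]
Insert -8: shifted 4 elements -> [-8, 1, 15, 18, 29, 6]
Insert 6: shifted 3 elements -> [-8, 1, 6, 15, 18, 29]


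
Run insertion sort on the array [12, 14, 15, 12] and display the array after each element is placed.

First element 12 is already 'sorted'
Insert 14: shifted 0 elements -> [12, 14, 15, 12]
Insert 15: shifted 0 elements -> [12, 14, 15, 12]
Insert 12: shifted 2 elements -> [12, 12, 14, 15]


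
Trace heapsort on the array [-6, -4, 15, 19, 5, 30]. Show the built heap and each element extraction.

Build heap: [30, 19, 15, -4, 5, -6]
Extract 30: [19, 5, 15, -4, -6, 30]
Extract 19: [15, 5, -6, -4, 19, 30]
Extract 15: [5, -4, -6, 15, 19, 30]
Extract 5: [-4, -6, 5, 15, 19, 30]
Extract -4: [-6, -4, 5, 15, 19, 30]


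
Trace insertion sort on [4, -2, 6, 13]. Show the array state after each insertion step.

First element 4 is already 'sorted'
Insert -2: shifted 1 elements -> [-2, 4, 6, 13]
Insert 6: shifted 0 elements -> [-2, 4, 6, 13]
Insert 13: shifted 0 elements -> [-2, 4, 6, 13]


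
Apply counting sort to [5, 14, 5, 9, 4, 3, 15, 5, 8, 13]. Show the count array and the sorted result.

Count array: [0, 0, 0, 1, 1, 3, 0, 0, 1, 1, 0, 0, 0, 1, 1, 1]
(count[i] = number of elements equal to i)
Cumulative count: [0, 0, 0, 1, 2, 5, 5, 5, 6, 7, 7, 7, 7, 8, 9, 10]
Sorted: [3, 4, 5, 5, 5, 8, 9, 13, 14, 15]


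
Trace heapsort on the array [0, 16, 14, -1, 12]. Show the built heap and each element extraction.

Build heap: [16, 12, 14, -1, 0]
Extract 16: [14, 12, 0, -1, 16]
Extract 14: [12, -1, 0, 14, 16]
Extract 12: [0, -1, 12, 14, 16]
Extract 0: [-1, 0, 12, 14, 16]


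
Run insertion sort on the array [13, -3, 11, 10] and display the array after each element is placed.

First element 13 is already 'sorted'
Insert -3: shifted 1 elements -> [-3, 13, 11, 10]
Insert 11: shifted 1 elements -> [-3, 11, 13, 10]
Insert 10: shifted 2 elements -> [-3, 10, 11, 13]


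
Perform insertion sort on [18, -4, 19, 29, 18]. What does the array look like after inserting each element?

First element 18 is already 'sorted'
Insert -4: shifted 1 elements -> [-4, 18, 19, 29, 18]
Insert 19: shifted 0 elements -> [-4, 18, 19, 29, 18]
Insert 29: shifted 0 elements -> [-4, 18, 19, 29, 18]
Insert 18: shifted 2 elements -> [-4, 18, 18, 19, 29]


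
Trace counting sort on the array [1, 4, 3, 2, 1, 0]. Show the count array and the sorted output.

Count array: [1, 2, 1, 1, 1]
(count[i] = number of elements equal to i)
Cumulative count: [1, 3, 4, 5, 6]
Sorted: [0, 1, 1, 2, 3, 4]


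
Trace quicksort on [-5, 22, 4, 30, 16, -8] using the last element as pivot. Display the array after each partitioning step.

Partition 1: pivot=-8 at index 0 -> [-8, 22, 4, 30, 16, -5]
Partition 2: pivot=-5 at index 1 -> [-8, -5, 4, 30, 16, 22]
Partition 3: pivot=22 at index 4 -> [-8, -5, 4, 16, 22, 30]
Partition 4: pivot=16 at index 3 -> [-8, -5, 4, 16, 22, 30]


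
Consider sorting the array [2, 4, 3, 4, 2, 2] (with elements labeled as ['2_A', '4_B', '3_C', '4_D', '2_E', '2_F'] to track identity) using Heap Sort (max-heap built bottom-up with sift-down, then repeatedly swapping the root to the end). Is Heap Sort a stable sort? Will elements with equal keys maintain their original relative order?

Trace Heap Sort on the labeled array (the key is the number; the letter only tracks identity):
  Build max-heap: [4_B, 4_D, 3_C, 2_A, 2_E, 2_F]
  Swap root 4_B to index 5, re-heapify first 5 -> [4_D, 2_F, 3_C, 2_A, 2_E, 4_B]
  Swap root 4_D to index 4, re-heapify first 4 -> [3_C, 2_F, 2_E, 2_A, 4_D, 4_B]
  Swap root 3_C to index 3, re-heapify first 3 -> [2_A, 2_F, 2_E, 3_C, 4_D, 4_B]
  Swap root 2_A to index 2, re-heapify first 2 -> [2_E, 2_F, 2_A, 3_C, 4_D, 4_B]
  Swap root 2_E to index 1, re-heapify first 1 -> [2_F, 2_E, 2_A, 3_C, 4_D, 4_B]
Final order: [2_F, 2_E, 2_A, 3_C, 4_D, 4_B]
Equal keys:
  value 2: originally 2_A, 2_E, 2_F; after sorting 2_F, 2_E, 2_A -> order changed
  value 4: originally 4_B, 4_D; after sorting 4_D, 4_B -> order changed
Equal keys were reordered, so Heap Sort is not stable: heap construction and root-to-end swaps move elements without regard to the original order of equal keys. (One such input is enough; an unstable sort may happen to preserve order on other inputs, but it gives no guarantee.)
Answer: Not stable


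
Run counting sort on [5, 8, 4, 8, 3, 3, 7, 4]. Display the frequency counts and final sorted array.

Count array: [0, 0, 0, 2, 2, 1, 0, 1, 2]
(count[i] = number of elements equal to i)
Cumulative count: [0, 0, 0, 2, 4, 5, 5, 6, 8]
Sorted: [3, 3, 4, 4, 5, 7, 8, 8]


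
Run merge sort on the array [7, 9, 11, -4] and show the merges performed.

Divide and conquer:
  Merge [7] + [9] -> [7, 9]
  Merge [11] + [-4] -> [-4, 11]
  Merge [7, 9] + [-4, 11] -> [-4, 7, 9, 11]


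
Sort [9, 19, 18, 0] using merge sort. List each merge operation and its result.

Divide and conquer:
  Merge [9] + [19] -> [9, 19]
  Merge [18] + [0] -> [0, 18]
  Merge [9, 19] + [0, 18] -> [0, 9, 18, 19]


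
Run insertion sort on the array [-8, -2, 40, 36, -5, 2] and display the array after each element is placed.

First element -8 is already 'sorted'
Insert -2: shifted 0 elements -> [-8, -2, 40, 36, -5, 2]
Insert 40: shifted 0 elements -> [-8, -2, 40, 36, -5, 2]
Insert 36: shifted 1 elements -> [-8, -2, 36, 40, -5, 2]
Insert -5: shifted 3 elements -> [-8, -5, -2, 36, 40, 2]
Insert 2: shifted 2 elements -> [-8, -5, -2, 2, 36, 40]


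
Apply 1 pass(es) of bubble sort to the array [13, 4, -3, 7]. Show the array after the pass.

After pass 1: [4, -3, 7, 13] (3 swaps)
Total swaps: 3


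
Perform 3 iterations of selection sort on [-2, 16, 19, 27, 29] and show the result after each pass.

Pass 1: Select minimum -2 at index 0, swap -> [-2, 16, 19, 27, 29]
Pass 2: Select minimum 16 at index 1, swap -> [-2, 16, 19, 27, 29]
Pass 3: Select minimum 19 at index 2, swap -> [-2, 16, 19, 27, 29]


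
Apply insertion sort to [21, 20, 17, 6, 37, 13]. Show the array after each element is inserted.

First element 21 is already 'sorted'
Insert 20: shifted 1 elements -> [20, 21, 17, 6, 37, 13]
Insert 17: shifted 2 elements -> [17, 20, 21, 6, 37, 13]
Insert 6: shifted 3 elements -> [6, 17, 20, 21, 37, 13]
Insert 37: shifted 0 elements -> [6, 17, 20, 21, 37, 13]
Insert 13: shifted 4 elements -> [6, 13, 17, 20, 21, 37]


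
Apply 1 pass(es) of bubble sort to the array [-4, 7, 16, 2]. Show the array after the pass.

After pass 1: [-4, 7, 2, 16] (1 swaps)
Total swaps: 1


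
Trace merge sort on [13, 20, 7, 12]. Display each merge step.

Divide and conquer:
  Merge [13] + [20] -> [13, 20]
  Merge [7] + [12] -> [7, 12]
  Merge [13, 20] + [7, 12] -> [7, 12, 13, 20]


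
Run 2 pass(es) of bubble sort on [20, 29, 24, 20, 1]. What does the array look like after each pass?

After pass 1: [20, 24, 20, 1, 29] (3 swaps)
After pass 2: [20, 20, 1, 24, 29] (2 swaps)
Total swaps: 5


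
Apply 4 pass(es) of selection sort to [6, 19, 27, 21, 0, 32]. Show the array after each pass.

Pass 1: Select minimum 0 at index 4, swap -> [0, 19, 27, 21, 6, 32]
Pass 2: Select minimum 6 at index 4, swap -> [0, 6, 27, 21, 19, 32]
Pass 3: Select minimum 19 at index 4, swap -> [0, 6, 19, 21, 27, 32]
Pass 4: Select minimum 21 at index 3, swap -> [0, 6, 19, 21, 27, 32]


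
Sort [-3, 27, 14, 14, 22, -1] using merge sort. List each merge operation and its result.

Divide and conquer:
  Merge [27] + [14] -> [14, 27]
  Merge [-3] + [14, 27] -> [-3, 14, 27]
  Merge [22] + [-1] -> [-1, 22]
  Merge [14] + [-1, 22] -> [-1, 14, 22]
  Merge [-3, 14, 27] + [-1, 14, 22] -> [-3, -1, 14, 14, 22, 27]


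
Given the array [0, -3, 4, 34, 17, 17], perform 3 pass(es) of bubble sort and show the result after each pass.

After pass 1: [-3, 0, 4, 17, 17, 34] (3 swaps)
After pass 2: [-3, 0, 4, 17, 17, 34] (0 swaps)
After pass 3: [-3, 0, 4, 17, 17, 34] (0 swaps)
Total swaps: 3


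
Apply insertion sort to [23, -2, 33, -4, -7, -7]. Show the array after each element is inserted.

First element 23 is already 'sorted'
Insert -2: shifted 1 elements -> [-2, 23, 33, -4, -7, -7]
Insert 33: shifted 0 elements -> [-2, 23, 33, -4, -7, -7]
Insert -4: shifted 3 elements -> [-4, -2, 23, 33, -7, -7]
Insert -7: shifted 4 elements -> [-7, -4, -2, 23, 33, -7]
Insert -7: shifted 4 elements -> [-7, -7, -4, -2, 23, 33]


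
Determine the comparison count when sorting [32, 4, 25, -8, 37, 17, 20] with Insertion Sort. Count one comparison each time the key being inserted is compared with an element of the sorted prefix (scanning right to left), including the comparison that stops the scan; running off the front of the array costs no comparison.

Insert 4: 32 > 4 (shift), reached front = 1 comparison(s) -> [4, 32, 25, -8, 37, 17, 20]
Insert 25: 32 > 25 (shift), 4 <= 25 (stop) = 2 comparison(s) -> [4, 25, 32, -8, 37, 17, 20]
Insert -8: 32 > -8 (shift), 25 > -8 (shift), 4 > -8 (shift), reached front = 3 comparison(s) -> [-8, 4, 25, 32, 37, 17, 20]
Insert 37: 32 <= 37 (stop) = 1 comparison(s) -> [-8, 4, 25, 32, 37, 17, 20]
Insert 17: 37 > 17 (shift), 32 > 17 (shift), 25 > 17 (shift), 4 <= 17 (stop) = 4 comparison(s) -> [-8, 4, 17, 25, 32, 37, 20]
Insert 20: 37 > 20 (shift), 32 > 20 (shift), 25 > 20 (shift), 17 <= 20 (stop) = 4 comparison(s) -> [-8, 4, 17, 20, 25, 32, 37]
Total comparisons: 1 + 2 + 3 + 1 + 4 + 4 = 15


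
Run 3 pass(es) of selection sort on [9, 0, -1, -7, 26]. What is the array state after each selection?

Pass 1: Select minimum -7 at index 3, swap -> [-7, 0, -1, 9, 26]
Pass 2: Select minimum -1 at index 2, swap -> [-7, -1, 0, 9, 26]
Pass 3: Select minimum 0 at index 2, swap -> [-7, -1, 0, 9, 26]


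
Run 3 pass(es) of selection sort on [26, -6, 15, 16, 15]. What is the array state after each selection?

Pass 1: Select minimum -6 at index 1, swap -> [-6, 26, 15, 16, 15]
Pass 2: Select minimum 15 at index 2, swap -> [-6, 15, 26, 16, 15]
Pass 3: Select minimum 15 at index 4, swap -> [-6, 15, 15, 16, 26]


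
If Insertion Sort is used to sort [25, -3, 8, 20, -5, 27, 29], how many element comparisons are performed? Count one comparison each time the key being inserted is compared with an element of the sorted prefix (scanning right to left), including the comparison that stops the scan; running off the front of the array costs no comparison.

Insert -3: 25 > -3 (shift), reached front = 1 comparison(s) -> [-3, 25, 8, 20, -5, 27, 29]
Insert 8: 25 > 8 (shift), -3 <= 8 (stop) = 2 comparison(s) -> [-3, 8, 25, 20, -5, 27, 29]
Insert 20: 25 > 20 (shift), 8 <= 20 (stop) = 2 comparison(s) -> [-3, 8, 20, 25, -5, 27, 29]
Insert -5: 25 > -5 (shift), 20 > -5 (shift), 8 > -5 (shift), -3 > -5 (shift), reached front = 4 comparison(s) -> [-5, -3, 8, 20, 25, 27, 29]
Insert 27: 25 <= 27 (stop) = 1 comparison(s) -> [-5, -3, 8, 20, 25, 27, 29]
Insert 29: 27 <= 29 (stop) = 1 comparison(s) -> [-5, -3, 8, 20, 25, 27, 29]
Total comparisons: 1 + 2 + 2 + 4 + 1 + 1 = 11


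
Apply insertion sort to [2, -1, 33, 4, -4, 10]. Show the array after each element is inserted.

First element 2 is already 'sorted'
Insert -1: shifted 1 elements -> [-1, 2, 33, 4, -4, 10]
Insert 33: shifted 0 elements -> [-1, 2, 33, 4, -4, 10]
Insert 4: shifted 1 elements -> [-1, 2, 4, 33, -4, 10]
Insert -4: shifted 4 elements -> [-4, -1, 2, 4, 33, 10]
Insert 10: shifted 1 elements -> [-4, -1, 2, 4, 10, 33]


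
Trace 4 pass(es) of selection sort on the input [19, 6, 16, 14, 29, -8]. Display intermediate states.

Pass 1: Select minimum -8 at index 5, swap -> [-8, 6, 16, 14, 29, 19]
Pass 2: Select minimum 6 at index 1, swap -> [-8, 6, 16, 14, 29, 19]
Pass 3: Select minimum 14 at index 3, swap -> [-8, 6, 14, 16, 29, 19]
Pass 4: Select minimum 16 at index 3, swap -> [-8, 6, 14, 16, 29, 19]


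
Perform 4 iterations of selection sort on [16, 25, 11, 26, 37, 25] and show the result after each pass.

Pass 1: Select minimum 11 at index 2, swap -> [11, 25, 16, 26, 37, 25]
Pass 2: Select minimum 16 at index 2, swap -> [11, 16, 25, 26, 37, 25]
Pass 3: Select minimum 25 at index 2, swap -> [11, 16, 25, 26, 37, 25]
Pass 4: Select minimum 25 at index 5, swap -> [11, 16, 25, 25, 37, 26]


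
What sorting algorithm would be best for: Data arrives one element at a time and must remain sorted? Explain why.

Best choice: Insertion sort
Reason: Insertion sort naturally handles online/streaming input by inserting each new element into sorted position


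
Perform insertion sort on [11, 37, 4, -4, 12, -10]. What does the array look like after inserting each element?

First element 11 is already 'sorted'
Insert 37: shifted 0 elements -> [11, 37, 4, -4, 12, -10]
Insert 4: shifted 2 elements -> [4, 11, 37, -4, 12, -10]
Insert -4: shifted 3 elements -> [-4, 4, 11, 37, 12, -10]
Insert 12: shifted 1 elements -> [-4, 4, 11, 12, 37, -10]
Insert -10: shifted 5 elements -> [-10, -4, 4, 11, 12, 37]


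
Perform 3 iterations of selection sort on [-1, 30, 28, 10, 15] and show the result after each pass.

Pass 1: Select minimum -1 at index 0, swap -> [-1, 30, 28, 10, 15]
Pass 2: Select minimum 10 at index 3, swap -> [-1, 10, 28, 30, 15]
Pass 3: Select minimum 15 at index 4, swap -> [-1, 10, 15, 30, 28]


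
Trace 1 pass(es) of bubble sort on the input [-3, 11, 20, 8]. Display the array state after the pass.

After pass 1: [-3, 11, 8, 20] (1 swaps)
Total swaps: 1


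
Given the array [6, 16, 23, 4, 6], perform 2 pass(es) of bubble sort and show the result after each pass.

After pass 1: [6, 16, 4, 6, 23] (2 swaps)
After pass 2: [6, 4, 6, 16, 23] (2 swaps)
Total swaps: 4


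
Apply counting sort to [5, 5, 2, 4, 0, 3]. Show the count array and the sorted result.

Count array: [1, 0, 1, 1, 1, 2]
(count[i] = number of elements equal to i)
Cumulative count: [1, 1, 2, 3, 4, 6]
Sorted: [0, 2, 3, 4, 5, 5]


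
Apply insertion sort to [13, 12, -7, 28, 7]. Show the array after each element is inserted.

First element 13 is already 'sorted'
Insert 12: shifted 1 elements -> [12, 13, -7, 28, 7]
Insert -7: shifted 2 elements -> [-7, 12, 13, 28, 7]
Insert 28: shifted 0 elements -> [-7, 12, 13, 28, 7]
Insert 7: shifted 3 elements -> [-7, 7, 12, 13, 28]


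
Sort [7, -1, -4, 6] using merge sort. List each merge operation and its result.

Divide and conquer:
  Merge [7] + [-1] -> [-1, 7]
  Merge [-4] + [6] -> [-4, 6]
  Merge [-1, 7] + [-4, 6] -> [-4, -1, 6, 7]


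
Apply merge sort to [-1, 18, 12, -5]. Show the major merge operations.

Divide and conquer:
  Merge [-1] + [18] -> [-1, 18]
  Merge [12] + [-5] -> [-5, 12]
  Merge [-1, 18] + [-5, 12] -> [-5, -1, 12, 18]


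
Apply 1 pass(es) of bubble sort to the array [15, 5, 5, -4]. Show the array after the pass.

After pass 1: [5, 5, -4, 15] (3 swaps)
Total swaps: 3


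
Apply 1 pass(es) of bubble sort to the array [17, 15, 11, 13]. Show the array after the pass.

After pass 1: [15, 11, 13, 17] (3 swaps)
Total swaps: 3


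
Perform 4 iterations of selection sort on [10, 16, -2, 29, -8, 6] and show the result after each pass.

Pass 1: Select minimum -8 at index 4, swap -> [-8, 16, -2, 29, 10, 6]
Pass 2: Select minimum -2 at index 2, swap -> [-8, -2, 16, 29, 10, 6]
Pass 3: Select minimum 6 at index 5, swap -> [-8, -2, 6, 29, 10, 16]
Pass 4: Select minimum 10 at index 4, swap -> [-8, -2, 6, 10, 29, 16]


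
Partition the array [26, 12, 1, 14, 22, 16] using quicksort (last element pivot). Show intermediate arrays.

Partition 1: pivot=16 at index 3 -> [12, 1, 14, 16, 22, 26]
Partition 2: pivot=14 at index 2 -> [12, 1, 14, 16, 22, 26]
Partition 3: pivot=1 at index 0 -> [1, 12, 14, 16, 22, 26]
Partition 4: pivot=26 at index 5 -> [1, 12, 14, 16, 22, 26]


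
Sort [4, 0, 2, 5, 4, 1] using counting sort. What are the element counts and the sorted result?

Count array: [1, 1, 1, 0, 2, 1]
(count[i] = number of elements equal to i)
Cumulative count: [1, 2, 3, 3, 5, 6]
Sorted: [0, 1, 2, 4, 4, 5]


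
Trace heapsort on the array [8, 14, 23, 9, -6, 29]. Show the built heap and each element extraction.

Build heap: [29, 14, 23, 9, -6, 8]
Extract 29: [23, 14, 8, 9, -6, 29]
Extract 23: [14, 9, 8, -6, 23, 29]
Extract 14: [9, -6, 8, 14, 23, 29]
Extract 9: [8, -6, 9, 14, 23, 29]
Extract 8: [-6, 8, 9, 14, 23, 29]


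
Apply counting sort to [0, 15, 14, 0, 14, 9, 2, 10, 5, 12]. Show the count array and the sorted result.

Count array: [2, 0, 1, 0, 0, 1, 0, 0, 0, 1, 1, 0, 1, 0, 2, 1]
(count[i] = number of elements equal to i)
Cumulative count: [2, 2, 3, 3, 3, 4, 4, 4, 4, 5, 6, 6, 7, 7, 9, 10]
Sorted: [0, 0, 2, 5, 9, 10, 12, 14, 14, 15]


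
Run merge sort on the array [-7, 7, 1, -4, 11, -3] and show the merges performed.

Divide and conquer:
  Merge [7] + [1] -> [1, 7]
  Merge [-7] + [1, 7] -> [-7, 1, 7]
  Merge [11] + [-3] -> [-3, 11]
  Merge [-4] + [-3, 11] -> [-4, -3, 11]
  Merge [-7, 1, 7] + [-4, -3, 11] -> [-7, -4, -3, 1, 7, 11]


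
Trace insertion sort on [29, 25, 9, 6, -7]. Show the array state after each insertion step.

First element 29 is already 'sorted'
Insert 25: shifted 1 elements -> [25, 29, 9, 6, -7]
Insert 9: shifted 2 elements -> [9, 25, 29, 6, -7]
Insert 6: shifted 3 elements -> [6, 9, 25, 29, -7]
Insert -7: shifted 4 elements -> [-7, 6, 9, 25, 29]


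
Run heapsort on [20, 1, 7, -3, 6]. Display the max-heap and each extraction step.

Build heap: [20, 6, 7, -3, 1]
Extract 20: [7, 6, 1, -3, 20]
Extract 7: [6, -3, 1, 7, 20]
Extract 6: [1, -3, 6, 7, 20]
Extract 1: [-3, 1, 6, 7, 20]


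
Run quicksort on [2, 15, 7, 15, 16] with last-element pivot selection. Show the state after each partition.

Partition 1: pivot=16 at index 4 -> [2, 15, 7, 15, 16]
Partition 2: pivot=15 at index 3 -> [2, 15, 7, 15, 16]
Partition 3: pivot=7 at index 1 -> [2, 7, 15, 15, 16]


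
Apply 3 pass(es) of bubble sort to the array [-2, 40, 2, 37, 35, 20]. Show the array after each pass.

After pass 1: [-2, 2, 37, 35, 20, 40] (4 swaps)
After pass 2: [-2, 2, 35, 20, 37, 40] (2 swaps)
After pass 3: [-2, 2, 20, 35, 37, 40] (1 swaps)
Total swaps: 7


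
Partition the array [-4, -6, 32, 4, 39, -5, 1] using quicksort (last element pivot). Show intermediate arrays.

Partition 1: pivot=1 at index 3 -> [-4, -6, -5, 1, 39, 32, 4]
Partition 2: pivot=-5 at index 1 -> [-6, -5, -4, 1, 39, 32, 4]
Partition 3: pivot=4 at index 4 -> [-6, -5, -4, 1, 4, 32, 39]
Partition 4: pivot=39 at index 6 -> [-6, -5, -4, 1, 4, 32, 39]


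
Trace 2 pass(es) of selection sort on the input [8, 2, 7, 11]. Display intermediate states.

Pass 1: Select minimum 2 at index 1, swap -> [2, 8, 7, 11]
Pass 2: Select minimum 7 at index 2, swap -> [2, 7, 8, 11]


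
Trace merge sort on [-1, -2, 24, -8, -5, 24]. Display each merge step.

Divide and conquer:
  Merge [-2] + [24] -> [-2, 24]
  Merge [-1] + [-2, 24] -> [-2, -1, 24]
  Merge [-5] + [24] -> [-5, 24]
  Merge [-8] + [-5, 24] -> [-8, -5, 24]
  Merge [-2, -1, 24] + [-8, -5, 24] -> [-8, -5, -2, -1, 24, 24]


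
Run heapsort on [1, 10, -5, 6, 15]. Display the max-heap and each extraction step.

Build heap: [15, 10, -5, 6, 1]
Extract 15: [10, 6, -5, 1, 15]
Extract 10: [6, 1, -5, 10, 15]
Extract 6: [1, -5, 6, 10, 15]
Extract 1: [-5, 1, 6, 10, 15]


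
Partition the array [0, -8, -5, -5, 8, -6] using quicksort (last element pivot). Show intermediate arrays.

Partition 1: pivot=-6 at index 1 -> [-8, -6, -5, -5, 8, 0]
Partition 2: pivot=0 at index 4 -> [-8, -6, -5, -5, 0, 8]
Partition 3: pivot=-5 at index 3 -> [-8, -6, -5, -5, 0, 8]


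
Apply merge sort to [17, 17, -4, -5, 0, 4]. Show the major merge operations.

Divide and conquer:
  Merge [17] + [-4] -> [-4, 17]
  Merge [17] + [-4, 17] -> [-4, 17, 17]
  Merge [0] + [4] -> [0, 4]
  Merge [-5] + [0, 4] -> [-5, 0, 4]
  Merge [-4, 17, 17] + [-5, 0, 4] -> [-5, -4, 0, 4, 17, 17]


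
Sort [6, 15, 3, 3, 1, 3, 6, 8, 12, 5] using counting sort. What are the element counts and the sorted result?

Count array: [0, 1, 0, 3, 0, 1, 2, 0, 1, 0, 0, 0, 1, 0, 0, 1]
(count[i] = number of elements equal to i)
Cumulative count: [0, 1, 1, 4, 4, 5, 7, 7, 8, 8, 8, 8, 9, 9, 9, 10]
Sorted: [1, 3, 3, 3, 5, 6, 6, 8, 12, 15]


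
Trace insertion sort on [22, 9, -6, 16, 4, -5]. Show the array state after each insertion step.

First element 22 is already 'sorted'
Insert 9: shifted 1 elements -> [9, 22, -6, 16, 4, -5]
Insert -6: shifted 2 elements -> [-6, 9, 22, 16, 4, -5]
Insert 16: shifted 1 elements -> [-6, 9, 16, 22, 4, -5]
Insert 4: shifted 3 elements -> [-6, 4, 9, 16, 22, -5]
Insert -5: shifted 4 elements -> [-6, -5, 4, 9, 16, 22]


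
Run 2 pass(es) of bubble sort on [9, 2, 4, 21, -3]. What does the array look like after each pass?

After pass 1: [2, 4, 9, -3, 21] (3 swaps)
After pass 2: [2, 4, -3, 9, 21] (1 swaps)
Total swaps: 4


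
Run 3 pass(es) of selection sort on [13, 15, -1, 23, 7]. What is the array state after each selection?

Pass 1: Select minimum -1 at index 2, swap -> [-1, 15, 13, 23, 7]
Pass 2: Select minimum 7 at index 4, swap -> [-1, 7, 13, 23, 15]
Pass 3: Select minimum 13 at index 2, swap -> [-1, 7, 13, 23, 15]


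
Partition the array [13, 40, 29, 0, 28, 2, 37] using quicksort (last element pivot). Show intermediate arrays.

Partition 1: pivot=37 at index 5 -> [13, 29, 0, 28, 2, 37, 40]
Partition 2: pivot=2 at index 1 -> [0, 2, 13, 28, 29, 37, 40]
Partition 3: pivot=29 at index 4 -> [0, 2, 13, 28, 29, 37, 40]
Partition 4: pivot=28 at index 3 -> [0, 2, 13, 28, 29, 37, 40]


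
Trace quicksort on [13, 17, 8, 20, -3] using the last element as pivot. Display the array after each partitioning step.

Partition 1: pivot=-3 at index 0 -> [-3, 17, 8, 20, 13]
Partition 2: pivot=13 at index 2 -> [-3, 8, 13, 20, 17]
Partition 3: pivot=17 at index 3 -> [-3, 8, 13, 17, 20]
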